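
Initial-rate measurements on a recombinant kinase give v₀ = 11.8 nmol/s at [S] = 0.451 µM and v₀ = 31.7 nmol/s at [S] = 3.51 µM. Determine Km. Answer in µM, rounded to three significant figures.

1.16 µM

In reciprocal form, 1/v = (Km/Vmax)·(1/[S]) + 1/Vmax. The two points give (1/[S], 1/v) = (2.217, 0.08475) and (0.2849, 0.03155).
Slope = (0.08475 − 0.03155)/(2.217 − 0.2849) = 0.02753; intercept = 0.08475 − 0.02753×2.217 = 0.02370.
Vmax = 1/intercept = 42.2 nmol/s; Km = slope × Vmax = 0.02753 × 42.2 = 1.16 µM.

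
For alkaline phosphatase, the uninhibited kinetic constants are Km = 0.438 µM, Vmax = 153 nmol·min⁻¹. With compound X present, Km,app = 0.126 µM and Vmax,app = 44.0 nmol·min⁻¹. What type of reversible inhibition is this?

uncompetitive

Both Km and Vmax decrease by the same factor (~3.48-fold) — characteristic of uncompetitive inhibition.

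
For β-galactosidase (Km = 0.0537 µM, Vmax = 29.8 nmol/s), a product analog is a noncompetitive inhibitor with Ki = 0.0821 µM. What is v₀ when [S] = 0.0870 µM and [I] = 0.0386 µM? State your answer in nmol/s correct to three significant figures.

α = 1 + [I]/Ki = 1 + 0.0386/0.0821 = 1.470.
For a noncompetitive inhibitor, Vmax is reduced to Vmax/α while Km is unchanged: Km,app = 0.0537 µM, Vmax,app = 20.3 nmol/s.
v = Vmax,app·[S]/(Km,app + [S]) = 20.3 × 0.0870/(0.0537 + 0.0870) = 12.5 nmol/s.

12.5 nmol/s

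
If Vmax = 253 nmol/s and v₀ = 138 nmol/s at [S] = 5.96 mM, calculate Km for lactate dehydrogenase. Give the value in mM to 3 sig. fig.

4.97 mM

v/Vmax = 138/253 = 0.5455 = [S]/(Km+[S]).
So Km + [S] = [S]/0.5455 = 10.93 mM, giving Km = 10.93 − 5.96 = 4.97 mM.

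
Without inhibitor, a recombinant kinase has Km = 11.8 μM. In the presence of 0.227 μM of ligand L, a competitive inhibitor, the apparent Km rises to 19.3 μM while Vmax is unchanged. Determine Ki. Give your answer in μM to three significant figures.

Competitive: Km,app = α·Km with α = 1 + [I]/Ki.
α = Km,app/Km = 19.3/11.8 = 1.636.
Ki = [I]/(α − 1) = 0.227/0.6356 = 0.357 μM.

0.357 μM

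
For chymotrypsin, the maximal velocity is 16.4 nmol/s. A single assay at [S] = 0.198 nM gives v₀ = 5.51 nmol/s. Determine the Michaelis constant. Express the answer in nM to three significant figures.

0.391 nM

From v = Vmax[S]/(Km+[S]), Km = [S](Vmax − v)/v.
Km = 0.198 × (16.4 − 5.51) / 5.51 = 2.156/5.51 = 0.391 nM.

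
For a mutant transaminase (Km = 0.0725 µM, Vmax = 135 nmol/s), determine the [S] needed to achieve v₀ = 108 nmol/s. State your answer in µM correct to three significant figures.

0.290 µM

The required fractional saturation is v/Vmax = 108/135 = 0.8000.
Then [S]/(Km+[S]) = 0.8000 ⇒ [S] = 0.0725 × 0.8000/(1 − 0.8000) = 0.290 µM.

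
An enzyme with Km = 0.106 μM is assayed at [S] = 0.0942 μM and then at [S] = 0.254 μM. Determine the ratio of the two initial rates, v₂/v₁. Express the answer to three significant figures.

The fractional saturations are [S]/(Km+[S]) = 0.0942/0.2002 = 0.4705 and 0.254/0.3600 = 0.7056.
v₂/v₁ is just their ratio: 0.7056/0.4705 = 1.50.

1.50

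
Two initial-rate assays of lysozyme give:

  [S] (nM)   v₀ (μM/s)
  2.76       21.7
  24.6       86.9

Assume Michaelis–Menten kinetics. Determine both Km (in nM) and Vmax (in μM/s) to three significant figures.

Km = 15.1 nM; Vmax = 140 μM/s

From v = Vmax[S]/(Km+[S]), each point gives Vmax = v(Km+[S])/[S].
Equating: 21.7(Km+2.76)/2.76 = 86.9(Km+24.6)/24.6.
7.862·Km + 21.7 = 3.533·Km + 86.9, so (7.862 − 3.533)·Km = 86.9 − 21.7.
Km = 65.20/4.330 = 15.1 nM; then Vmax = 21.7(15.1+2.76)/2.76 = 140 μM/s.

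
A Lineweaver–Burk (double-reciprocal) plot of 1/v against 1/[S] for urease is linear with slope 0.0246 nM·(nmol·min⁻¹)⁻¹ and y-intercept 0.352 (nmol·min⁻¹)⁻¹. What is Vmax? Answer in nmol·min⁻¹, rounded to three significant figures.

The y-intercept of a Lineweaver–Burk plot equals 1/Vmax, so Vmax = 1/0.352 = 2.84 nmol·min⁻¹.

2.84 nmol·min⁻¹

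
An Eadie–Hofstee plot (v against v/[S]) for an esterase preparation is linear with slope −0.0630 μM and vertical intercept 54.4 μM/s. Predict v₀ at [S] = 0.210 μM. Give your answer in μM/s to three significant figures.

41.8 μM/s

In the Eadie–Hofstee form v = Vmax − Km·(v/[S]), the slope is −Km and the intercept is Vmax, so Km = 0.0630 μM and Vmax = 54.4 μM/s.
v = 54.4 × 0.210/(0.0630 + 0.210) = 41.8 μM/s.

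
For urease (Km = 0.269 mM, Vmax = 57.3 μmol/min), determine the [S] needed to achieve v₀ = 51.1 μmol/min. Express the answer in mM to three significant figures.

The required fractional saturation is v/Vmax = 51.1/57.3 = 0.8918.
Then [S]/(Km+[S]) = 0.8918 ⇒ [S] = 0.269 × 0.8918/(1 − 0.8918) = 2.22 mM.

2.22 mM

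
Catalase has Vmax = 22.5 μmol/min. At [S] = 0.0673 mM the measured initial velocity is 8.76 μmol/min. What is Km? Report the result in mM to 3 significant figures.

0.106 mM

From v = Vmax[S]/(Km+[S]), Km = [S](Vmax − v)/v.
Km = 0.0673 × (22.5 − 8.76) / 8.76 = 0.9247/8.76 = 0.106 mM.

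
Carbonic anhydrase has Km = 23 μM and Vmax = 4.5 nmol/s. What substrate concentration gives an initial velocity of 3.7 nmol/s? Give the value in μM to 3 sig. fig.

Rearranging v = Vmax[S]/(Km+[S]) gives [S] = Km·v/(Vmax − v).
[S] = 23 × 3.7 / (4.5 − 3.7) = 85.10/0.8000 = 106 μM.

106 μM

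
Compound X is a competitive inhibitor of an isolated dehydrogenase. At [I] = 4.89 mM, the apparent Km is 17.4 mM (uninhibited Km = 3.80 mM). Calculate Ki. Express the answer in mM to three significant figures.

Competitive: Km,app = α·Km with α = 1 + [I]/Ki.
α = Km,app/Km = 17.4/3.80 = 4.579.
Ki = [I]/(α − 1) = 4.89/3.579 = 1.37 mM.

1.37 mM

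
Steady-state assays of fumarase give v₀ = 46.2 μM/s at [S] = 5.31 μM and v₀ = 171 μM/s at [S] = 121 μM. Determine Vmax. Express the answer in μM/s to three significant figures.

195 μM/s

From v = Vmax[S]/(Km+[S]), each point gives Vmax = v(Km+[S])/[S].
Equating: 46.2(Km+5.31)/5.31 = 171(Km+121)/121.
8.701·Km + 46.2 = 1.413·Km + 171, so (8.701 − 1.413)·Km = 171 − 46.2.
Km = 124.8/7.287 = 17.1 μM; then Vmax = 46.2(17.1+5.31)/5.31 = 195 μM/s.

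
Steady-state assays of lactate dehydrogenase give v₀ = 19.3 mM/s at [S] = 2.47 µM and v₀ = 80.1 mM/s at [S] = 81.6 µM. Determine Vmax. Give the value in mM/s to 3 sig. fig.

88.8 mM/s

In reciprocal form, 1/v = (Km/Vmax)·(1/[S]) + 1/Vmax. The two points give (1/[S], 1/v) = (0.4049, 0.05181) and (0.01225, 0.01248).
Slope = (0.05181 − 0.01248)/(0.4049 − 0.01225) = 0.1002; intercept = 0.05181 − 0.1002×0.4049 = 0.01126.
Vmax = 1/intercept = 88.8 mM/s; Km = slope × Vmax = 0.1002 × 88.8 = 8.90 µM.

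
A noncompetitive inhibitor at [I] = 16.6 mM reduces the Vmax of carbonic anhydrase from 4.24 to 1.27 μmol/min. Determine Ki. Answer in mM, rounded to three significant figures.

Noncompetitive: Vmax,app = Vmax/α with α = 1 + [I]/Ki.
α = Vmax/Vmax,app = 4.24/1.27 = 3.339.
Ki = [I]/(α − 1) = 16.6/2.339 = 7.10 mM.

7.10 mM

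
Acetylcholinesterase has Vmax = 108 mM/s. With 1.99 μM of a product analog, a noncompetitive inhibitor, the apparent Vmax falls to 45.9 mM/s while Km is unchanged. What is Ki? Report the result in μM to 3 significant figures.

Noncompetitive: Vmax,app = Vmax/α with α = 1 + [I]/Ki.
α = Vmax/Vmax,app = 108/45.9 = 2.353.
Ki = [I]/(α − 1) = 1.99/1.353 = 1.47 μM.

1.47 μM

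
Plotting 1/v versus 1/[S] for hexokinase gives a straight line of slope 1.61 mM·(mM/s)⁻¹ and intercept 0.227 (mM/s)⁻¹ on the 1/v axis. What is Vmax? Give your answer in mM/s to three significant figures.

The y-intercept of a Lineweaver–Burk plot equals 1/Vmax, so Vmax = 1/0.227 = 4.41 mM/s.

4.41 mM/s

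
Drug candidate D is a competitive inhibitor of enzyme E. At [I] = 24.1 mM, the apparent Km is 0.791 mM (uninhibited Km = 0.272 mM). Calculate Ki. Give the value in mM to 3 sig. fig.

Competitive: Km,app = α·Km with α = 1 + [I]/Ki.
α = Km,app/Km = 0.791/0.272 = 2.908.
Ki = [I]/(α − 1) = 24.1/1.908 = 12.6 mM.

12.6 mM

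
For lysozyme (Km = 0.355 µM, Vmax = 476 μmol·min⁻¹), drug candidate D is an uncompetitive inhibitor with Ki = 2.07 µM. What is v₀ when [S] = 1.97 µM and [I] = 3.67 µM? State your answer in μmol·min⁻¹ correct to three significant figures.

α = 1 + [I]/Ki = 1 + 3.67/2.07 = 2.773.
For an uncompetitive inhibitor, both parameters are divided by α, giving Vmax/α and Km/α: Km,app = 0.128 µM, Vmax,app = 172 μmol·min⁻¹.
v = Vmax,app·[S]/(Km,app + [S]) = 172 × 1.97/(0.128 + 1.97) = 161 μmol·min⁻¹.

161 μmol·min⁻¹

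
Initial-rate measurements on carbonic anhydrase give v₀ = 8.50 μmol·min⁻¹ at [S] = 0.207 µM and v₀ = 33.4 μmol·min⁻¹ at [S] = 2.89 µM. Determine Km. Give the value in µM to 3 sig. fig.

0.844 µM

From v = Vmax[S]/(Km+[S]), each point gives Vmax = v(Km+[S])/[S].
Equating: 8.50(Km+0.207)/0.207 = 33.4(Km+2.89)/2.89.
41.06·Km + 8.50 = 11.56·Km + 33.4, so (41.06 − 11.56)·Km = 33.4 − 8.50.
Km = 24.90/29.51 = 0.844 µM; then Vmax = 8.50(0.844+0.207)/0.207 = 43.2 μmol·min⁻¹.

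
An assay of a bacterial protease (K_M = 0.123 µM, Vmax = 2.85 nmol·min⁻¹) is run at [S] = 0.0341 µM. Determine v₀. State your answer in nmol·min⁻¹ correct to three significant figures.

0.619 nmol·min⁻¹

v = Vmax·[S]/(Km + [S]) = 2.85 × 0.0341 / (0.123 + 0.0341)
  = 0.09718 / 0.1571 = 0.619 nmol·min⁻¹.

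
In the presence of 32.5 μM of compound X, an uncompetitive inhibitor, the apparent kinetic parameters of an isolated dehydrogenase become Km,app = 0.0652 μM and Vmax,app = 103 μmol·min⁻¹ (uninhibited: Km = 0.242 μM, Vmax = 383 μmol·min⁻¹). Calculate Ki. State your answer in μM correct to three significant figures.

12.0 μM

Uncompetitive: Vmax,app = Vmax/α (and Km,app = Km/α) with α = 1 + [I]/Ki.
α = Vmax/Vmax,app = 383/103 = 3.718.
Ki = [I]/(α − 1) = 32.5/2.718 = 12.0 μM.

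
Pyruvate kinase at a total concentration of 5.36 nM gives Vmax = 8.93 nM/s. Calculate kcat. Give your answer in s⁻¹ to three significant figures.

kcat = Vmax/[E]total = 8.93 nM/s / 5.36 nM = 1.67 s⁻¹.

1.67 s⁻¹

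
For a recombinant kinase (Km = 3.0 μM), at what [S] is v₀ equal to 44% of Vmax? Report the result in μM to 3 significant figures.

v/Vmax = [S]/(Km+[S]) = 0.44, so [S] = Km·0.44/(1 − 0.44) = 3.0 × 0.7857.
[S] = 2.36 μM.

2.36 μM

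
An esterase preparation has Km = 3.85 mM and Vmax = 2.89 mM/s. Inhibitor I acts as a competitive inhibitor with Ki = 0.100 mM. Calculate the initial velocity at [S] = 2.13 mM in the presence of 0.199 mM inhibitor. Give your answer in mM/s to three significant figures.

With α = 1 + [I]/Ki = 1 + 0.199/0.100 = 2.990, the competitive rate law is v = Vmax[S] / (αKm + [S]).
v = 2.89×2.13 / (2.990×3.85 + 2.13) = 6.156/13.64 = 0.451 mM/s.

0.451 mM/s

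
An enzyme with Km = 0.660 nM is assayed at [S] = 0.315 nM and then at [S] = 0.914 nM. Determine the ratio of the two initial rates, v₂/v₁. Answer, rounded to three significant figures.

Since Vmax cancels, v₂/v₁ = [S]₂(Km+[S]₁) / [S]₁(Km+[S]₂).
= 0.914×(0.660+0.315) / (0.315×(0.660+0.914)) = 0.8912/0.4958 = 1.80.

1.80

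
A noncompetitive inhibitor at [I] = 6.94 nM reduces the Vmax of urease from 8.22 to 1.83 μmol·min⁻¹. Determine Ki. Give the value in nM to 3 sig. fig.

1.99 nM

Noncompetitive: Vmax,app = Vmax/α with α = 1 + [I]/Ki.
α = Vmax/Vmax,app = 8.22/1.83 = 4.492.
Ki = [I]/(α − 1) = 6.94/3.492 = 1.99 nM.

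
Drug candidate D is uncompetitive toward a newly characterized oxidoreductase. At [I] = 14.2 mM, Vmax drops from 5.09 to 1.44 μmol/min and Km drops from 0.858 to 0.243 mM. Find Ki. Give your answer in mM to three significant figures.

5.60 mM

Uncompetitive: Vmax,app = Vmax/α (and Km,app = Km/α) with α = 1 + [I]/Ki.
α = Vmax/Vmax,app = 5.09/1.44 = 3.535.
Ki = [I]/(α − 1) = 14.2/2.535 = 5.60 mM.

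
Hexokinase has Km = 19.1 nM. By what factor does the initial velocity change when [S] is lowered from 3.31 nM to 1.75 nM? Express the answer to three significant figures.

0.568

Since Vmax cancels, v₂/v₁ = [S]₂(Km+[S]₁) / [S]₁(Km+[S]₂).
= 1.75×(19.1+3.31) / (3.31×(19.1+1.75)) = 39.22/69.01 = 0.568.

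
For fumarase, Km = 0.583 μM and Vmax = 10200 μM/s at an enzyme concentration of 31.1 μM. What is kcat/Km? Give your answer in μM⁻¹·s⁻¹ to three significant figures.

kcat = Vmax/[E]total = 10200/31.1 = 328 s⁻¹.
kcat/Km = 328/0.583 = 563 μM⁻¹·s⁻¹.

563 μM⁻¹·s⁻¹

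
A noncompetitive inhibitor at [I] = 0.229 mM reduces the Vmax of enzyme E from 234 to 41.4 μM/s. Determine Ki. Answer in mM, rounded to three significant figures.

Noncompetitive: Vmax,app = Vmax/α with α = 1 + [I]/Ki.
α = Vmax/Vmax,app = 234/41.4 = 5.652.
Since α = 1 + [I]/Ki, [I]/Ki = 5.652 − 1 = 4.652 and Ki = 0.229/4.652 = 0.0492 mM.

0.0492 mM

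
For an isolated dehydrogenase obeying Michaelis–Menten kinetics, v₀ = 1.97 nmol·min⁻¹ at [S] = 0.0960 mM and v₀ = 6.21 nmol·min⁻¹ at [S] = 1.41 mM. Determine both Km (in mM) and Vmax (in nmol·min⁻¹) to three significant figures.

In reciprocal form, 1/v = (Km/Vmax)·(1/[S]) + 1/Vmax. The two points give (1/[S], 1/v) = (10.42, 0.5076) and (0.7092, 0.1610).
Slope = (0.5076 − 0.1610)/(10.42 − 0.7092) = 0.03570; intercept = 0.5076 − 0.03570×10.42 = 0.1357.
Vmax = 1/intercept = 7.37 nmol·min⁻¹; Km = slope × Vmax = 0.03570 × 7.37 = 0.263 mM.

Km = 0.263 mM; Vmax = 7.37 nmol·min⁻¹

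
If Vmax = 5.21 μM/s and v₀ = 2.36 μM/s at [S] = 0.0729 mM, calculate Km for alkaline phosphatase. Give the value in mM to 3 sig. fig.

0.0880 mM

From v = Vmax[S]/(Km+[S]), Km = [S](Vmax − v)/v.
Km = 0.0729 × (5.21 − 2.36) / 2.36 = 0.2078/2.36 = 0.0880 mM.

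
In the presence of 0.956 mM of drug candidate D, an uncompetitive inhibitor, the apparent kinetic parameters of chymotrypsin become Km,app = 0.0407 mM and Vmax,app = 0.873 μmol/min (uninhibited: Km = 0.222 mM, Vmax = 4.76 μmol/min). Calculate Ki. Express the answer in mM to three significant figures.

0.215 mM

Uncompetitive: Vmax,app = Vmax/α (and Km,app = Km/α) with α = 1 + [I]/Ki.
α = Vmax/Vmax,app = 4.76/0.873 = 5.452.
Since α = 1 + [I]/Ki, [I]/Ki = 5.452 − 1 = 4.452 and Ki = 0.956/4.452 = 0.215 mM.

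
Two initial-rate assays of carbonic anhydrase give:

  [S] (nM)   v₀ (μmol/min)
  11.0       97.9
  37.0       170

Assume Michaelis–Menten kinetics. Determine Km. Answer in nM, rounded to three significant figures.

16.7 nM

In reciprocal form, 1/v = (Km/Vmax)·(1/[S]) + 1/Vmax. The two points give (1/[S], 1/v) = (0.09091, 0.01021) and (0.02703, 0.005882).
Slope = (0.01021 − 0.005882)/(0.09091 − 0.02703) = 0.06781; intercept = 0.01021 − 0.06781×0.09091 = 0.004050.
Vmax = 1/intercept = 247 μmol/min; Km = slope × Vmax = 0.06781 × 247 = 16.7 nM.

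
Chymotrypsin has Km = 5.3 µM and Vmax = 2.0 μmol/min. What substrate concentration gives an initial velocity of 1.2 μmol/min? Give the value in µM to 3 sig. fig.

7.95 µM

Rearranging v = Vmax[S]/(Km+[S]) gives [S] = Km·v/(Vmax − v).
[S] = 5.3 × 1.2 / (2.0 − 1.2) = 6.360/0.8000 = 7.95 µM.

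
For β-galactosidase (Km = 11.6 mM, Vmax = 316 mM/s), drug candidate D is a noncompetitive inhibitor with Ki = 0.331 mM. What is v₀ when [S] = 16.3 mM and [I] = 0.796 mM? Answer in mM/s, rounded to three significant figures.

With α = 1 + [I]/Ki = 1 + 0.796/0.331 = 3.405, the noncompetitive rate law is v = (Vmax/α)·[S] / (Km + [S]).
v = (316/3.405)×16.3 / (11.6 + 16.3) = 1513/27.90 = 54.2 mM/s.

54.2 mM/s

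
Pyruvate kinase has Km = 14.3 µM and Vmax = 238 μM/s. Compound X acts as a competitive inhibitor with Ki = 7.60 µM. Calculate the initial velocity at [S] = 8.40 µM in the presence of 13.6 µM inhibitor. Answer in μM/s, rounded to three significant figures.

41.4 μM/s

α = 1 + [I]/Ki = 1 + 13.6/7.60 = 2.789.
For a competitive inhibitor, Vmax is unchanged and the apparent Km becomes α·Km: Km,app = 39.9 µM, Vmax,app = 238 μM/s.
v = Vmax,app·[S]/(Km,app + [S]) = 238 × 8.40/(39.9 + 8.40) = 41.4 μM/s.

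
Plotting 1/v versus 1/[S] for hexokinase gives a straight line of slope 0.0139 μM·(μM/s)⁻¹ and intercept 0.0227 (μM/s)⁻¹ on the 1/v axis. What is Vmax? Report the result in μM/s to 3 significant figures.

44.1 μM/s

The y-intercept of a Lineweaver–Burk plot equals 1/Vmax, so Vmax = 1/0.0227 = 44.1 μM/s.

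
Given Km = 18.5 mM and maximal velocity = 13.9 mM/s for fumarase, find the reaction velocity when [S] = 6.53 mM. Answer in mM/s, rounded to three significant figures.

3.63 mM/s

v = Vmax·[S]/(Km + [S]) = 13.9 × 6.53 / (18.5 + 6.53)
  = 90.77 / 25.03 = 3.63 mM/s.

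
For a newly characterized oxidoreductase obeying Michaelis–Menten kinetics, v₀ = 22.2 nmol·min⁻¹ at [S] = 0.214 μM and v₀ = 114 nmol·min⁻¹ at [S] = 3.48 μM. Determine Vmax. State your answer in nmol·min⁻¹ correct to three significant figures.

156 nmol·min⁻¹

In reciprocal form, 1/v = (Km/Vmax)·(1/[S]) + 1/Vmax. The two points give (1/[S], 1/v) = (4.673, 0.04505) and (0.2874, 0.008772).
Slope = (0.04505 − 0.008772)/(4.673 − 0.2874) = 0.008271; intercept = 0.04505 − 0.008271×4.673 = 0.006395.
Vmax = 1/intercept = 156 nmol·min⁻¹; Km = slope × Vmax = 0.008271 × 156 = 1.29 μM.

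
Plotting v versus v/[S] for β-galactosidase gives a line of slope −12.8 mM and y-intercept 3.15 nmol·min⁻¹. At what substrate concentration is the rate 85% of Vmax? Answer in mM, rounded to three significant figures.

The Eadie–Hofstee slope gives Km = 12.8 mM (slope = −Km).
v/Vmax = [S]/(Km+[S]) = 0.85 ⇒ [S] = Km·0.85/(1−0.85) = 12.8 × 5.667 = 72.5 mM.

72.5 mM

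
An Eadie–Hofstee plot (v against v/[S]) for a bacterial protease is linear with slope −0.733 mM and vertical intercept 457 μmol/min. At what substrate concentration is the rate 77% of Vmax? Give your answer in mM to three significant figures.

The Eadie–Hofstee slope gives Km = 0.733 mM (slope = −Km).
v/Vmax = [S]/(Km+[S]) = 0.77 ⇒ [S] = Km·0.77/(1−0.77) = 0.733 × 3.348 = 2.45 mM.

2.45 mM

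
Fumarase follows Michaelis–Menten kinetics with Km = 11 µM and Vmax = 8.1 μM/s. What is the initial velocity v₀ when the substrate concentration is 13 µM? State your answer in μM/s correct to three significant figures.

[S]/(Km+[S]) = 13/24.00 = 0.5417, the fractional saturation.
v = 0.5417 × Vmax = 0.5417 × 8.1 = 4.39 μM/s.

4.39 μM/s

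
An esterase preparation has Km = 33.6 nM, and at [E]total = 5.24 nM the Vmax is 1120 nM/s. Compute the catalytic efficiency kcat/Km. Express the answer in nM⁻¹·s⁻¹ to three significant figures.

kcat = Vmax/[E]total = 1120/5.24 = 214 s⁻¹.
kcat/Km = 214/33.6 = 6.36 nM⁻¹·s⁻¹.

6.36 nM⁻¹·s⁻¹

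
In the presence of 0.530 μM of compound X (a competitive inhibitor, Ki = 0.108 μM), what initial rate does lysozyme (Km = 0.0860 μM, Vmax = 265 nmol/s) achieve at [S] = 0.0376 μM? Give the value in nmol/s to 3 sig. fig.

α = 1 + [I]/Ki = 1 + 0.530/0.108 = 5.907.
For a competitive inhibitor, Vmax is unchanged and the apparent Km becomes α·Km: Km,app = 0.508 μM, Vmax,app = 265 nmol/s.
v = Vmax,app·[S]/(Km,app + [S]) = 265 × 0.0376/(0.508 + 0.0376) = 18.3 nmol/s.

18.3 nmol/s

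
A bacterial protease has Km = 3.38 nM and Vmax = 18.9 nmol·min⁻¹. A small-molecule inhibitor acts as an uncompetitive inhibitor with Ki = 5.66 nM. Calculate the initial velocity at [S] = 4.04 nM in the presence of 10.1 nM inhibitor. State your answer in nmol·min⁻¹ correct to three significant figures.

5.22 nmol·min⁻¹

With α = 1 + [I]/Ki = 1 + 10.1/5.66 = 2.784, the uncompetitive rate law is v = (Vmax/α)·[S] / (Km/α + [S]).
v = (18.9/2.784)×4.04 / (3.38/2.784 + 4.04) = 27.42/5.254 = 5.22 nmol·min⁻¹.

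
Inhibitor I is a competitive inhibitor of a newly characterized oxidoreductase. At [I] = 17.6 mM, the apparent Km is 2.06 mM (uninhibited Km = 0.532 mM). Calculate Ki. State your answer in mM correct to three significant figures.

Competitive: Km,app = α·Km with α = 1 + [I]/Ki.
α = Km,app/Km = 2.06/0.532 = 3.872.
Since α = 1 + [I]/Ki, [I]/Ki = 3.872 − 1 = 2.872 and Ki = 17.6/2.872 = 6.13 mM.

6.13 mM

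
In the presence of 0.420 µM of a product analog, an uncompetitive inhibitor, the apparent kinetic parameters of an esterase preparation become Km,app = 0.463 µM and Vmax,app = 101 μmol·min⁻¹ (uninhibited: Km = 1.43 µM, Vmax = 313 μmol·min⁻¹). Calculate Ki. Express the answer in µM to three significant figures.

0.200 µM

Uncompetitive: Vmax,app = Vmax/α (and Km,app = Km/α) with α = 1 + [I]/Ki.
α = Vmax/Vmax,app = 313/101 = 3.099.
Ki = [I]/(α − 1) = 0.420/2.099 = 0.200 µM.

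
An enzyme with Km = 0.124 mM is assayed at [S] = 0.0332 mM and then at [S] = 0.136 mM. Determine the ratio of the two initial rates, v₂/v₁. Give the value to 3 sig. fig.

Since Vmax cancels, v₂/v₁ = [S]₂(Km+[S]₁) / [S]₁(Km+[S]₂).
= 0.136×(0.124+0.0332) / (0.0332×(0.124+0.136)) = 0.02138/0.008632 = 2.48.

2.48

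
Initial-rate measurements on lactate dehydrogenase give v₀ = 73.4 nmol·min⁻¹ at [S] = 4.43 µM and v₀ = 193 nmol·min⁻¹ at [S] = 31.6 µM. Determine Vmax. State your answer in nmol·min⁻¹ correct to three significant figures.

263 nmol·min⁻¹

From v = Vmax[S]/(Km+[S]), each point gives Vmax = v(Km+[S])/[S].
Equating: 73.4(Km+4.43)/4.43 = 193(Km+31.6)/31.6.
16.57·Km + 73.4 = 6.108·Km + 193, so (16.57 − 6.108)·Km = 193 − 73.4.
Km = 119.6/10.46 = 11.4 µM; then Vmax = 73.4(11.4+4.43)/4.43 = 263 nmol·min⁻¹.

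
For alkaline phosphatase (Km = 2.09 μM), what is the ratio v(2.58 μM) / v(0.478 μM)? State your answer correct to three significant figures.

The fractional saturations are [S]/(Km+[S]) = 0.478/2.568 = 0.1861 and 2.58/4.670 = 0.5525.
v₂/v₁ is just their ratio: 0.5525/0.1861 = 2.97.

2.97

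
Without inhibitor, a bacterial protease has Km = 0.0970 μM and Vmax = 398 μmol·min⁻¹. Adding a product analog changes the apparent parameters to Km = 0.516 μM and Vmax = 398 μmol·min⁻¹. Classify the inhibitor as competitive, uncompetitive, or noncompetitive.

competitive

Km increases (0.0970 → 0.516 μM) while Vmax is unchanged — the hallmark of competitive inhibition.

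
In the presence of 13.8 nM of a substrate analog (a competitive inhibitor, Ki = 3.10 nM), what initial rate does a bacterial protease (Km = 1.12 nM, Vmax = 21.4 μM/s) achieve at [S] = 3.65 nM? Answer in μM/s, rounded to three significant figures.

α = 1 + [I]/Ki = 1 + 13.8/3.10 = 5.452.
For a competitive inhibitor, Vmax is unchanged and the apparent Km becomes α·Km: Km,app = 6.11 nM, Vmax,app = 21.4 μM/s.
v = Vmax,app·[S]/(Km,app + [S]) = 21.4 × 3.65/(6.11 + 3.65) = 8.01 μM/s.

8.01 μM/s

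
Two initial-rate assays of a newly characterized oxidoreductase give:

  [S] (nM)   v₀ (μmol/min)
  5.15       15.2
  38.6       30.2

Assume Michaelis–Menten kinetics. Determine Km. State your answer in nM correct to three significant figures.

6.92 nM

In reciprocal form, 1/v = (Km/Vmax)·(1/[S]) + 1/Vmax. The two points give (1/[S], 1/v) = (0.1942, 0.06579) and (0.02591, 0.03311).
Slope = (0.06579 − 0.03311)/(0.1942 − 0.02591) = 0.1942; intercept = 0.06579 − 0.1942×0.1942 = 0.02808.
Vmax = 1/intercept = 35.6 μmol/min; Km = slope × Vmax = 0.1942 × 35.6 = 6.92 nM.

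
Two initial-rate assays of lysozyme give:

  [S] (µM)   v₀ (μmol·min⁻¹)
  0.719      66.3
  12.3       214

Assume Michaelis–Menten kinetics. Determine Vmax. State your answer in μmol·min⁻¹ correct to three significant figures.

In reciprocal form, 1/v = (Km/Vmax)·(1/[S]) + 1/Vmax. The two points give (1/[S], 1/v) = (1.391, 0.01508) and (0.08130, 0.004673).
Slope = (0.01508 − 0.004673)/(1.391 − 0.08130) = 0.007950; intercept = 0.01508 − 0.007950×1.391 = 0.004027.
Vmax = 1/intercept = 248 μmol·min⁻¹; Km = slope × Vmax = 0.007950 × 248 = 1.97 µM.

248 μmol·min⁻¹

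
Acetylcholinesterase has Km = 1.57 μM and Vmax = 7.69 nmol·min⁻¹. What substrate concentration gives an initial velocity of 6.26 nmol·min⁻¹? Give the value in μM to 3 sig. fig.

Rearranging v = Vmax[S]/(Km+[S]) gives [S] = Km·v/(Vmax − v).
[S] = 1.57 × 6.26 / (7.69 − 6.26) = 9.828/1.430 = 6.87 μM.

6.87 μM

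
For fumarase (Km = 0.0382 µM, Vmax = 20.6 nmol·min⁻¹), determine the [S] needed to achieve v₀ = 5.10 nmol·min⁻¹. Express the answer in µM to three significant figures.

0.0126 µM

The required fractional saturation is v/Vmax = 5.10/20.6 = 0.2476.
Then [S]/(Km+[S]) = 0.2476 ⇒ [S] = 0.0382 × 0.2476/(1 − 0.2476) = 0.0126 µM.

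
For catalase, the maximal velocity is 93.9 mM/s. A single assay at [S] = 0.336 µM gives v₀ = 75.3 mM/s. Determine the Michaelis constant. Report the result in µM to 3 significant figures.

From v = Vmax[S]/(Km+[S]), Km = [S](Vmax − v)/v.
Km = 0.336 × (93.9 − 75.3) / 75.3 = 6.250/75.3 = 0.0830 µM.

0.0830 µM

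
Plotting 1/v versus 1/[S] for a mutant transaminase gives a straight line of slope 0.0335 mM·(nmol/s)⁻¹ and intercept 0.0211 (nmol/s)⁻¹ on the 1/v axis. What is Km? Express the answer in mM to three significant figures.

1.59 mM

y-intercept = 1/Vmax ⇒ Vmax = 47.4 nmol/s; slope = Km/Vmax ⇒ Km = slope × Vmax.
Km = 0.0335 × 47.4 = 1.59 mM.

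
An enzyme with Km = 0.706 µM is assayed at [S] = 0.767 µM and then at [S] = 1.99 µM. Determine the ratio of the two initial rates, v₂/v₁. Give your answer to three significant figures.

The fractional saturations are [S]/(Km+[S]) = 0.767/1.473 = 0.5207 and 1.99/2.696 = 0.7381.
v₂/v₁ is just their ratio: 0.7381/0.5207 = 1.42.

1.42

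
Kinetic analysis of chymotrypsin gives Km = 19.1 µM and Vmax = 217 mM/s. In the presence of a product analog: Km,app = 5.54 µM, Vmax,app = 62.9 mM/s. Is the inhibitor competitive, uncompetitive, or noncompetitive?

Both Km and Vmax decrease by the same factor (~3.45-fold) — characteristic of uncompetitive inhibition.

uncompetitive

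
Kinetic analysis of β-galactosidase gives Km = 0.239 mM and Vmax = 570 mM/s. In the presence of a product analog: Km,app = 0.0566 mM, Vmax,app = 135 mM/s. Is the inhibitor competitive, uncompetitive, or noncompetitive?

uncompetitive

Both Km and Vmax decrease by the same factor (~4.22-fold) — characteristic of uncompetitive inhibition.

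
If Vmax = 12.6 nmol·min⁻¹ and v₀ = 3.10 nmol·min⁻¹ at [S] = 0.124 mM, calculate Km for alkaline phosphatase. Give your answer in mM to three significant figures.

0.380 mM

From v = Vmax[S]/(Km+[S]), Km = [S](Vmax − v)/v.
Km = 0.124 × (12.6 − 3.10) / 3.10 = 1.178/3.10 = 0.380 mM.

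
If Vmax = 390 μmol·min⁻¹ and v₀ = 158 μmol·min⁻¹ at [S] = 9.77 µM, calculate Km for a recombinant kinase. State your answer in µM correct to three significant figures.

14.3 µM

From v = Vmax[S]/(Km+[S]), Km = [S](Vmax − v)/v.
Km = 9.77 × (390 − 158) / 158 = 2267/158 = 14.3 µM.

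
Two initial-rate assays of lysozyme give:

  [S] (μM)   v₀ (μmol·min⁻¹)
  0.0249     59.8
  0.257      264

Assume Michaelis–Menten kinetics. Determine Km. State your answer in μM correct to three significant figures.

From v = Vmax[S]/(Km+[S]), each point gives Vmax = v(Km+[S])/[S].
Equating: 59.8(Km+0.0249)/0.0249 = 264(Km+0.257)/0.257.
2402·Km + 59.8 = 1027·Km + 264, so (2402 − 1027)·Km = 264 − 59.8.
Km = 204.2/1374 = 0.149 μM; then Vmax = 59.8(0.149+0.0249)/0.0249 = 417 μmol·min⁻¹.

0.149 μM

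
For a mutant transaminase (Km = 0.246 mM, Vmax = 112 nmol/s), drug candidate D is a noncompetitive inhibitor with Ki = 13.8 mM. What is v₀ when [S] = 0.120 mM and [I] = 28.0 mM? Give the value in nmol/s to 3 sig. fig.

With α = 1 + [I]/Ki = 1 + 28.0/13.8 = 3.029, the noncompetitive rate law is v = (Vmax/α)·[S] / (Km + [S]).
v = (112/3.029)×0.120 / (0.246 + 0.120) = 4.437/0.3660 = 12.1 nmol/s.

12.1 nmol/s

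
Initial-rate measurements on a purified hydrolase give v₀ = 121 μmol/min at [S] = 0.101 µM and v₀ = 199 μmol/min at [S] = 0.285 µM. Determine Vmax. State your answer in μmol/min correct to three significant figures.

From v = Vmax[S]/(Km+[S]), each point gives Vmax = v(Km+[S])/[S].
Equating: 121(Km+0.101)/0.101 = 199(Km+0.285)/0.285.
1198·Km + 121 = 698.2·Km + 199, so (1198 − 698.2)·Km = 199 − 121.
Km = 78.00/499.8 = 0.156 µM; then Vmax = 121(0.156+0.101)/0.101 = 308 μmol/min.

308 μmol/min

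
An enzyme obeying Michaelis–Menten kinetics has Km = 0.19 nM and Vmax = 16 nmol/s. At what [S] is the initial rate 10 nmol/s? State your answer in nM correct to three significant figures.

Rearranging v = Vmax[S]/(Km+[S]) gives [S] = Km·v/(Vmax − v).
[S] = 0.19 × 10 / (16 − 10) = 1.900/6.000 = 0.317 nM.

0.317 nM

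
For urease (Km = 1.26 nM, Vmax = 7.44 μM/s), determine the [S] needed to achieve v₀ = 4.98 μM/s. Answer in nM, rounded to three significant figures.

Rearranging v = Vmax[S]/(Km+[S]) gives [S] = Km·v/(Vmax − v).
[S] = 1.26 × 4.98 / (7.44 − 4.98) = 6.275/2.460 = 2.55 nM.

2.55 nM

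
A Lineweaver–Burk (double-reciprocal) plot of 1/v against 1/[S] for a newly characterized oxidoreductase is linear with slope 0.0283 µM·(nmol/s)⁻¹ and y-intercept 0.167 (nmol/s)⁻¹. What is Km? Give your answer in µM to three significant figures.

0.169 µM

y-intercept = 1/Vmax ⇒ Vmax = 5.99 nmol/s; slope = Km/Vmax ⇒ Km = slope × Vmax.
Km = 0.0283 × 5.99 = 0.169 µM.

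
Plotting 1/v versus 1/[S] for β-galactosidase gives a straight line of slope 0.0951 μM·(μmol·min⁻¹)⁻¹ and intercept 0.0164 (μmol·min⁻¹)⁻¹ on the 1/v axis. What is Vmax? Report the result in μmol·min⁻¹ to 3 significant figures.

The y-intercept of a Lineweaver–Burk plot equals 1/Vmax, so Vmax = 1/0.0164 = 61.0 μmol·min⁻¹.

61.0 μmol·min⁻¹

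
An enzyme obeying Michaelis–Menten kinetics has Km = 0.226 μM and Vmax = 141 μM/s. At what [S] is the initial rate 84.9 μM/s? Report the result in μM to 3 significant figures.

0.342 μM

Rearranging v = Vmax[S]/(Km+[S]) gives [S] = Km·v/(Vmax − v).
[S] = 0.226 × 84.9 / (141 − 84.9) = 19.19/56.10 = 0.342 μM.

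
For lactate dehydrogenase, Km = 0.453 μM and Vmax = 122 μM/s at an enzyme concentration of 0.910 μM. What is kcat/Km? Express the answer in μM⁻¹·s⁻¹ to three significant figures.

kcat = Vmax/[E]total = 122/0.910 = 134 s⁻¹.
kcat/Km = 134/0.453 = 296 μM⁻¹·s⁻¹.

296 μM⁻¹·s⁻¹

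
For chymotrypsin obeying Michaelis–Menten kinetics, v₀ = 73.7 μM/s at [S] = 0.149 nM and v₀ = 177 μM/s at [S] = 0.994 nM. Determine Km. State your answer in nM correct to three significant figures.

In reciprocal form, 1/v = (Km/Vmax)·(1/[S]) + 1/Vmax. The two points give (1/[S], 1/v) = (6.711, 0.01357) and (1.006, 0.005650).
Slope = (0.01357 − 0.005650)/(6.711 − 1.006) = 0.001388; intercept = 0.01357 − 0.001388×6.711 = 0.004253.
Vmax = 1/intercept = 235 μM/s; Km = slope × Vmax = 0.001388 × 235 = 0.326 nM.

0.326 nM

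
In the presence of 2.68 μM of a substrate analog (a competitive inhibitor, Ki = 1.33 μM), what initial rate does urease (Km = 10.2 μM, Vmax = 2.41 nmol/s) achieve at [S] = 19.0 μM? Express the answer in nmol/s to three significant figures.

0.920 nmol/s

α = 1 + [I]/Ki = 1 + 2.68/1.33 = 3.015.
For a competitive inhibitor, Vmax is unchanged and the apparent Km becomes α·Km: Km,app = 30.8 μM, Vmax,app = 2.41 nmol/s.
v = Vmax,app·[S]/(Km,app + [S]) = 2.41 × 19.0/(30.8 + 19.0) = 0.920 nmol/s.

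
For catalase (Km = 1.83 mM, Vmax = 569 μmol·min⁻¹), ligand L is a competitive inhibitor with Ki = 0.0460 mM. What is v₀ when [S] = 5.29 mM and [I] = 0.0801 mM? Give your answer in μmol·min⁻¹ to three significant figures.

292 μmol·min⁻¹

With α = 1 + [I]/Ki = 1 + 0.0801/0.0460 = 2.741, the competitive rate law is v = Vmax[S] / (αKm + [S]).
v = 569×5.29 / (2.741×1.83 + 5.29) = 3010/10.31 = 292 μmol·min⁻¹.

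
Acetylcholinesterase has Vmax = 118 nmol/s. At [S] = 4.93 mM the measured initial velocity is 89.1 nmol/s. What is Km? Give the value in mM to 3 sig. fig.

v/Vmax = 89.1/118 = 0.7551 = [S]/(Km+[S]).
So Km + [S] = [S]/0.7551 = 6.529 mM, giving Km = 6.529 − 4.93 = 1.60 mM.

1.60 mM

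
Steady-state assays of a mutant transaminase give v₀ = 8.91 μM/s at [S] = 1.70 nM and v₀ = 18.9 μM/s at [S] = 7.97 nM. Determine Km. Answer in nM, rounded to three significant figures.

From v = Vmax[S]/(Km+[S]), each point gives Vmax = v(Km+[S])/[S].
Equating: 8.91(Km+1.70)/1.70 = 18.9(Km+7.97)/7.97.
5.241·Km + 8.91 = 2.371·Km + 18.9, so (5.241 − 2.371)·Km = 18.9 − 8.91.
Km = 9.990/2.870 = 3.48 nM; then Vmax = 8.91(3.48+1.70)/1.70 = 27.2 μM/s.

3.48 nM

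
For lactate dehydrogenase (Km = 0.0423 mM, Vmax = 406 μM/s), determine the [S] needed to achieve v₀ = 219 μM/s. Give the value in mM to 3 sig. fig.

The required fractional saturation is v/Vmax = 219/406 = 0.5394.
Then [S]/(Km+[S]) = 0.5394 ⇒ [S] = 0.0423 × 0.5394/(1 − 0.5394) = 0.0495 mM.

0.0495 mM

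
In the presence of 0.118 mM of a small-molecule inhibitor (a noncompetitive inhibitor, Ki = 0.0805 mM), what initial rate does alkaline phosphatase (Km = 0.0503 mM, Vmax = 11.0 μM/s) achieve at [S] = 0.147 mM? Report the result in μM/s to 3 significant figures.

3.32 μM/s

α = 1 + [I]/Ki = 1 + 0.118/0.0805 = 2.466.
For a noncompetitive inhibitor, Vmax is reduced to Vmax/α while Km is unchanged: Km,app = 0.0503 mM, Vmax,app = 4.46 μM/s.
v = Vmax,app·[S]/(Km,app + [S]) = 4.46 × 0.147/(0.0503 + 0.147) = 3.32 μM/s.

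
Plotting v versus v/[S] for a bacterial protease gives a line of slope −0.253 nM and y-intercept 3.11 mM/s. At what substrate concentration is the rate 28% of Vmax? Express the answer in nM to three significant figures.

0.0984 nM

The Eadie–Hofstee slope gives Km = 0.253 nM (slope = −Km).
v/Vmax = [S]/(Km+[S]) = 0.28 ⇒ [S] = Km·0.28/(1−0.28) = 0.253 × 0.3889 = 0.0984 nM.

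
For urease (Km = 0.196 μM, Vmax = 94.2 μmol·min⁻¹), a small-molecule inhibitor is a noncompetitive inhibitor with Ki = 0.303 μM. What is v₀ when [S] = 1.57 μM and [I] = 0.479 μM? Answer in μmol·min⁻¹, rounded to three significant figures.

α = 1 + [I]/Ki = 1 + 0.479/0.303 = 2.581.
For a noncompetitive inhibitor, Vmax is reduced to Vmax/α while Km is unchanged: Km,app = 0.196 μM, Vmax,app = 36.5 μmol·min⁻¹.
v = Vmax,app·[S]/(Km,app + [S]) = 36.5 × 1.57/(0.196 + 1.57) = 32.4 μmol·min⁻¹.

32.4 μmol·min⁻¹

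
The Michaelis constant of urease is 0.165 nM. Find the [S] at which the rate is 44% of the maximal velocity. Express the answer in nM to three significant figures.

v/Vmax = [S]/(Km+[S]) = 0.44, so [S] = Km·0.44/(1 − 0.44) = 0.165 × 0.7857.
[S] = 0.130 nM.

0.130 nM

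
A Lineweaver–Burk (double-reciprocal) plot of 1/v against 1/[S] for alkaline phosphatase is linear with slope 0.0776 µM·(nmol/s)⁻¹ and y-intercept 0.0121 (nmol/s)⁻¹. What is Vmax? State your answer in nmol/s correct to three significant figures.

82.6 nmol/s

The y-intercept of a Lineweaver–Burk plot equals 1/Vmax, so Vmax = 1/0.0121 = 82.6 nmol/s.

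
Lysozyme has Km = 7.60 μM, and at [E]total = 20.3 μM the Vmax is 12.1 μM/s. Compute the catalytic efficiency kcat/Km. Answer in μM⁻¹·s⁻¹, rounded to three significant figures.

kcat = Vmax/[E]total = 12.1/20.3 = 0.596 s⁻¹.
kcat/Km = 0.596/7.60 = 0.0784 μM⁻¹·s⁻¹.

0.0784 μM⁻¹·s⁻¹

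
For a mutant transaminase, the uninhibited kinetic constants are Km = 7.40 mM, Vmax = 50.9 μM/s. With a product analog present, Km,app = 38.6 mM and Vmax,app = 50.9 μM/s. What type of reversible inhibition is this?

competitive

Km increases (7.40 → 38.6 mM) while Vmax is unchanged — the hallmark of competitive inhibition.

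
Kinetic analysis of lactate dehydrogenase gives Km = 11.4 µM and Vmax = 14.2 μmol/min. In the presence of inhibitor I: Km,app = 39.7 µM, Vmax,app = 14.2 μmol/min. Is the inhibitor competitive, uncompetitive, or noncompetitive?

Km increases (11.4 → 39.7 µM) while Vmax is unchanged — the hallmark of competitive inhibition.

competitive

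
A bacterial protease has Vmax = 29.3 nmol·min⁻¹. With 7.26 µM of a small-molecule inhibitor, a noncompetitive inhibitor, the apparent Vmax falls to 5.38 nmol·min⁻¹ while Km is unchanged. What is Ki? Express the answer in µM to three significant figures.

1.63 µM

Noncompetitive: Vmax,app = Vmax/α with α = 1 + [I]/Ki.
α = Vmax/Vmax,app = 29.3/5.38 = 5.446.
Ki = [I]/(α − 1) = 7.26/4.446 = 1.63 µM.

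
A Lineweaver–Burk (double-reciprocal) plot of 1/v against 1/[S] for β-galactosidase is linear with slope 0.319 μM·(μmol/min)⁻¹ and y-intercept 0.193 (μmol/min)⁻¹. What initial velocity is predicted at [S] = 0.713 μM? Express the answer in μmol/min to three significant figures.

1.56 μmol/min

The y-intercept is 1/Vmax, so Vmax = 1/0.193 = 5.18 μmol/min.
The slope is Km/Vmax, so Km = 0.319 × 5.18 = 1.65 μM.
Then v = 5.18 × 0.713/(1.65 + 0.713) = 1.56 μmol/min.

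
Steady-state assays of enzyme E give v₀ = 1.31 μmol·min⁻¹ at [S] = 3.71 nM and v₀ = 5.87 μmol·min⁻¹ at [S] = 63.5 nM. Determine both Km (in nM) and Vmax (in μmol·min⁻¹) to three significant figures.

In reciprocal form, 1/v = (Km/Vmax)·(1/[S]) + 1/Vmax. The two points give (1/[S], 1/v) = (0.2695, 0.7634) and (0.01575, 0.1704).
Slope = (0.7634 − 0.1704)/(0.2695 − 0.01575) = 2.337; intercept = 0.7634 − 2.337×0.2695 = 0.1336.
Vmax = 1/intercept = 7.49 μmol·min⁻¹; Km = slope × Vmax = 2.337 × 7.49 = 17.5 nM.

Km = 17.5 nM; Vmax = 7.49 μmol·min⁻¹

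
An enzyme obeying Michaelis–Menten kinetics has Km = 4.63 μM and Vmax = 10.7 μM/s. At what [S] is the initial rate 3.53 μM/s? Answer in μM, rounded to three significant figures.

2.28 μM

Rearranging v = Vmax[S]/(Km+[S]) gives [S] = Km·v/(Vmax − v).
[S] = 4.63 × 3.53 / (10.7 − 3.53) = 16.34/7.170 = 2.28 μM.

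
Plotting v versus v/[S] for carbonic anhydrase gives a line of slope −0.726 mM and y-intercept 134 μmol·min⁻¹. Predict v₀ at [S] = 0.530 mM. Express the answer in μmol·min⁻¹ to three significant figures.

In the Eadie–Hofstee form v = Vmax − Km·(v/[S]), the slope is −Km and the intercept is Vmax, so Km = 0.726 mM and Vmax = 134 μmol·min⁻¹.
v = 134 × 0.530/(0.726 + 0.530) = 56.5 μmol·min⁻¹.

56.5 μmol·min⁻¹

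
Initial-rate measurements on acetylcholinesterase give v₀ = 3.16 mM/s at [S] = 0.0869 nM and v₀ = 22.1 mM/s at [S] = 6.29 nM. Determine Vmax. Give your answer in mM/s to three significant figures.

24.1 mM/s

In reciprocal form, 1/v = (Km/Vmax)·(1/[S]) + 1/Vmax. The two points give (1/[S], 1/v) = (11.51, 0.3165) and (0.1590, 0.04525).
Slope = (0.3165 − 0.04525)/(11.51 − 0.1590) = 0.02390; intercept = 0.3165 − 0.02390×11.51 = 0.04145.
Vmax = 1/intercept = 24.1 mM/s; Km = slope × Vmax = 0.02390 × 24.1 = 0.577 nM.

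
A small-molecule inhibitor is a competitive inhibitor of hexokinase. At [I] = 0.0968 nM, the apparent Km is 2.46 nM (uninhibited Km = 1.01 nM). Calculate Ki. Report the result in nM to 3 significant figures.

0.0674 nM

Competitive: Km,app = α·Km with α = 1 + [I]/Ki.
α = Km,app/Km = 2.46/1.01 = 2.436.
Since α = 1 + [I]/Ki, [I]/Ki = 2.436 − 1 = 1.436 and Ki = 0.0968/1.436 = 0.0674 nM.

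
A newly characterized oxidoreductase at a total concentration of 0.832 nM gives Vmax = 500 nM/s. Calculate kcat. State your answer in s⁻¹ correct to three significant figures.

kcat = Vmax/[E]total = 500 nM/s / 0.832 nM = 601 s⁻¹.

601 s⁻¹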